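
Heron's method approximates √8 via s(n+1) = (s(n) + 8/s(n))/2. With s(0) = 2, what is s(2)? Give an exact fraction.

17/6

s(1) = (2 + 8/2)/2 = 3.
s(2) = (3 + 8/3)/2 = 17/6.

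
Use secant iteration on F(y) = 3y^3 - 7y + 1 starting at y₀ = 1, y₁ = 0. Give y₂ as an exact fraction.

1/4

F(1) = -3, F(0) = 1. y₂ = 0 - 1·(0 - 1)/(1 - (-3)) = 1/4.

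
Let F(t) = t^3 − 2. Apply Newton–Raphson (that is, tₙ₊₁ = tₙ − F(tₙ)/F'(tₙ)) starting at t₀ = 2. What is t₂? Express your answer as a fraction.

35/27

F'(t) = 3t^2.
F(2) = 6, F'(2) = 12, so t₁ = 2 − 6/12 = 3/2.
F(3/2) = 11/8, F'(3/2) = 27/4, so t₂ = (3/2) − (11/8)/(27/4) = 35/27.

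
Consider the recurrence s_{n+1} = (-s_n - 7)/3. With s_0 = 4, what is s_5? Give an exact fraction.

s_1 = (-4 - 7)/3 = -11/3.
s_2 = (-(-11/3) - 7)/3 = -10/9.
s_3 = (-(-10/9) - 7)/3 = -53/27.
s_4 = (-(-53/27) - 7)/3 = -136/81.
s_5 = (-(-136/81) - 7)/3 = -431/243.

-431/243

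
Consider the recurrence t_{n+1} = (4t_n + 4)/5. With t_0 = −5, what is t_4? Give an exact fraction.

t_1 = (4·(−5) + 4)/5 = −16/5.
t_2 = (4·(−16/5) + 4)/5 = −44/25.
t_3 = (4·(−44/25) + 4)/5 = −76/125.
t_4 = (4·(−76/125) + 4)/5 = 196/625.

196/625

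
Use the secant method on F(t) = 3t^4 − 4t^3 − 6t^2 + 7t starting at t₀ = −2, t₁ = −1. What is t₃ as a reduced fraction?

−2433/1409

F(−2) = 42, F(−1) = −6. t₂ = (−1) − (−6)·((−1) − (−2))/((−6) − 42) = −9/8.
F(−1) = −6, F(−9/8) = −20349/4096. t₃ = (−9/8) − (−20349/4096)·((−9/8) − (−1))/((−20349/4096) − (−6)) = −2433/1409.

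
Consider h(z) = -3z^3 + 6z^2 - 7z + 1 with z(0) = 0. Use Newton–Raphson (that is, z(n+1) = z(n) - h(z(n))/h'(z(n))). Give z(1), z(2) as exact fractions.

h'(z) = -9z^2 + 12z - 7.
h(0) = 1, h'(0) = -7, so z(1) = 0 - 1/(-7) = 1/7.
h(1/7) = 39/343, h'(1/7) = -268/49, so z(2) = (1/7) - (39/343)/(-268/49) = 307/1876.

z(1) = 1/7, z(2) = 307/1876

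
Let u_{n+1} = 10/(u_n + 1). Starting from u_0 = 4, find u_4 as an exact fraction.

u_1 = 10/(4 + 1) = 2.
u_2 = 10/(2 + 1) = 10/3.
u_3 = 10/(10/3 + 1) = 30/13.
u_4 = 10/(30/13 + 1) = 130/43.

130/43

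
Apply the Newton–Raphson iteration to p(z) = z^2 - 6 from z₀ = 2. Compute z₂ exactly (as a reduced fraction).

49/20

p'(z) = 2z.
p(2) = -2, p'(2) = 4, so z₁ = 2 - (-2)/4 = 5/2.
p(5/2) = 1/4, p'(5/2) = 5, so z₂ = (5/2) - (1/4)/5 = 49/20.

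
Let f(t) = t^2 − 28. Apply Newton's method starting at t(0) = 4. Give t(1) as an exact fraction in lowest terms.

11/2

f'(t) = 2t.
f(4) = −12, f'(4) = 8, so t(1) = 4 − (−12)/8 = 11/2.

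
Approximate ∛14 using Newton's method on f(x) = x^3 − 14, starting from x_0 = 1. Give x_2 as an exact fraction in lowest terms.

f'(x) = 3x^2.
f(1) = −13, f'(1) = 3, so x_1 = 1 − (−13)/3 = 16/3.
f(16/3) = 3718/27, f'(16/3) = 256/3, so x_2 = (16/3) − (3718/27)/(256/3) = 4285/1152.

4285/1152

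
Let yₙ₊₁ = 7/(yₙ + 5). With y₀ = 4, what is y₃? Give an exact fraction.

y₁ = 7/(4 + 5) = 7/9.
y₂ = 7/(7/9 + 5) = 63/52.
y₃ = 7/(63/52 + 5) = 364/323.

364/323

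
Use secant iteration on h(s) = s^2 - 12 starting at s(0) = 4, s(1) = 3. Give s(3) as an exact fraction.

52/15

h(4) = 4, h(3) = -3. s(2) = 3 - (-3)·(3 - 4)/((-3) - 4) = 24/7.
h(3) = -3, h(24/7) = -12/49. s(3) = (24/7) - (-12/49)·((24/7) - 3)/((-12/49) - (-3)) = 52/15.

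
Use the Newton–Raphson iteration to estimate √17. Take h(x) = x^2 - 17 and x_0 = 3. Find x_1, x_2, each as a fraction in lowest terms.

h'(x) = 2x.
h(3) = -8, h'(3) = 6, so x_1 = 3 - (-8)/6 = 13/3.
h(13/3) = 16/9, h'(13/3) = 26/3, so x_2 = (13/3) - (16/9)/(26/3) = 161/39.

x_1 = 13/3, x_2 = 161/39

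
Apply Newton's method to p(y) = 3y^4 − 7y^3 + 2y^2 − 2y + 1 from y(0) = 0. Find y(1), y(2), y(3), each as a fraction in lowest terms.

p'(y) = 12y^3 − 21y^2 + 4y − 2.
p(0) = 1, p'(0) = −2, so y(1) = 0 − 1/(−2) = 1/2.
p(1/2) = −3/16, p'(1/2) = −15/4, so y(2) = (1/2) − (−3/16)/(−15/4) = 9/20.
p(9/20) = −1577/160000, p'(9/20) = −3359/1000, so y(3) = (9/20) − (−1577/160000)/(−3359/1000) = 240271/537440.

y(1) = 1/2, y(2) = 9/20, y(3) = 240271/537440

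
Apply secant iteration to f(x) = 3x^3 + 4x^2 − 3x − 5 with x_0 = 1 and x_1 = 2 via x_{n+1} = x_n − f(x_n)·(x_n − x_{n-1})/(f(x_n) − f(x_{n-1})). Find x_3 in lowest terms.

f(1) = −1, f(2) = 29. x_2 = 2 − 29·(2 − 1)/(29 − (−1)) = 31/30.
f(2) = 29, f(31/30) = −4669/9000. x_3 = (31/30) − (−4669/9000)·((31/30) − 2)/((−4669/9000) − 29) = 9622/9161.

9622/9161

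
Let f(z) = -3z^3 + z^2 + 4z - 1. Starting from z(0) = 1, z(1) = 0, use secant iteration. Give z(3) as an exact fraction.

f(1) = 1, f(0) = -1. z(2) = 0 - (-1)·(0 - 1)/((-1) - 1) = 1/2.
f(0) = -1, f(1/2) = 7/8. z(3) = (1/2) - (7/8)·((1/2) - 0)/((7/8) - (-1)) = 4/15.

4/15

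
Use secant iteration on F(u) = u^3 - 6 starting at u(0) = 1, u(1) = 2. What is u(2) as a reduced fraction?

12/7

F(1) = -5, F(2) = 2. u(2) = 2 - 2·(2 - 1)/(2 - (-5)) = 12/7.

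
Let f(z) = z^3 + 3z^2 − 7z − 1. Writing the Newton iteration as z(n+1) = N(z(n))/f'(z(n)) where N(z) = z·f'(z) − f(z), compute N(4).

177

f'(z) = 3z^2 + 6z − 7.
N(z) = z·f'(z) − f(z) = z·(3z^2 + 6z − 7) − (z^3 + 3z^2 − 7z − 1) = 2z^3 + 3z^2 + 1.
N(4) = 177.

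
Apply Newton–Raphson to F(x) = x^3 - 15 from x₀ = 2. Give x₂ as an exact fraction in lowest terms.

42751/17298

F'(x) = 3x^2.
F(2) = -7, F'(2) = 12, so x₁ = 2 - (-7)/12 = 31/12.
F(31/12) = 3871/1728, F'(31/12) = 961/48, so x₂ = (31/12) - (3871/1728)/(961/48) = 42751/17298.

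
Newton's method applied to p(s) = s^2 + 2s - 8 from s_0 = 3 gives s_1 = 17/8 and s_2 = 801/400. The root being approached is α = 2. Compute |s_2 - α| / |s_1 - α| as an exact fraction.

1/50

s_1 - α = 17/8 - 2 = 1/8, so |s_1 - α| = 1/8.
s_2 - α = 801/400 - 2 = 1/400, so |s_2 - α| = 1/400.
Ratio = (1/400) / (1/8) = 1/50.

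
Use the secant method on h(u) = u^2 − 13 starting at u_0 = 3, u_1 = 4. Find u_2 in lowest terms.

h(3) = −4, h(4) = 3. u_2 = 4 − 3·(4 − 3)/(3 − (−4)) = 25/7.

25/7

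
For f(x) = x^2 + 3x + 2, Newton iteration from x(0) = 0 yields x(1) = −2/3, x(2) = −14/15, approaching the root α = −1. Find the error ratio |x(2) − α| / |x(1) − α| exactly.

x(1) − α = −2/3 − (−1) = −2/3 + 1 = 1/3, so |x(1) − α| = 1/3.
x(2) − α = −14/15 − (−1) = −14/15 + 1 = 1/15, so |x(2) − α| = 1/15.
Ratio = (1/15) / (1/3) = 1/5.

1/5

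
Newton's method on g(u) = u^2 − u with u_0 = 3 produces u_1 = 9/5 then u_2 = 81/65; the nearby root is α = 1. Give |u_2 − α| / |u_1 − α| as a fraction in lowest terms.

u_1 − α = 9/5 − 1 = 4/5, so |u_1 − α| = 4/5.
u_2 − α = 81/65 − 1 = 16/65, so |u_2 − α| = 16/65.
Ratio = (16/65) / (4/5) = 4/13.

4/13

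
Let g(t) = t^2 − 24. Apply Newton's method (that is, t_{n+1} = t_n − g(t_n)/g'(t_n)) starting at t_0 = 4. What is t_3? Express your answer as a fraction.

g'(t) = 2t.
g(4) = −8, g'(4) = 8, so t_1 = 4 − (−8)/8 = 5.
g(5) = 1, g'(5) = 10, so t_2 = 5 − 1/10 = 49/10.
g(49/10) = 1/100, g'(49/10) = 49/5, so t_3 = (49/10) − (1/100)/(49/5) = 4801/980.

4801/980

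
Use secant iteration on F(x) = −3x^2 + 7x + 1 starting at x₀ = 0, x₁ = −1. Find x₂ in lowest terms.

F(0) = 1, F(−1) = −9. x₂ = (−1) − (−9)·((−1) − 0)/((−9) − 1) = −1/10.

−1/10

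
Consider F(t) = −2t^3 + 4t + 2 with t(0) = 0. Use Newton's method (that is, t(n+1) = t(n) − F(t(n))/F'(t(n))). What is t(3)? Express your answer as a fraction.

−71/115

F'(t) = −6t^2 + 4.
F(0) = 2, F'(0) = 4, so t(1) = 0 − 2/4 = −1/2.
F(−1/2) = 1/4, F'(−1/2) = 5/2, so t(2) = (−1/2) − (1/4)/(5/2) = −3/5.
F(−3/5) = 4/125, F'(−3/5) = 46/25, so t(3) = (−3/5) − (4/125)/(46/25) = −71/115.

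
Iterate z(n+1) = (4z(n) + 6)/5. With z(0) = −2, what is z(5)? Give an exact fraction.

10558/3125

z(1) = (4·(−2) + 6)/5 = −2/5.
z(2) = (4·(−2/5) + 6)/5 = 22/25.
z(3) = (4·(22/25) + 6)/5 = 238/125.
z(4) = (4·(238/125) + 6)/5 = 1702/625.
z(5) = (4·(1702/625) + 6)/5 = 10558/3125.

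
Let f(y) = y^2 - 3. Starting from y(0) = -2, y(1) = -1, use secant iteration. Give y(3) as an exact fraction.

-7/4

f(-2) = 1, f(-1) = -2. y(2) = (-1) - (-2)·((-1) - (-2))/((-2) - 1) = -5/3.
f(-1) = -2, f(-5/3) = -2/9. y(3) = (-5/3) - (-2/9)·((-5/3) - (-1))/((-2/9) - (-2)) = -7/4.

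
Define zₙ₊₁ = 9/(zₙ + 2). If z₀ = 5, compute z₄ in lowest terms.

z₁ = 9/(5 + 2) = 9/7.
z₂ = 9/(9/7 + 2) = 63/23.
z₃ = 9/(63/23 + 2) = 207/109.
z₄ = 9/(207/109 + 2) = 981/425.

981/425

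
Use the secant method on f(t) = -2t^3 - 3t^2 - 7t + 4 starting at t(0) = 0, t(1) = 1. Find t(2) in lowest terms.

f(0) = 4, f(1) = -8. t(2) = 1 - (-8)·(1 - 0)/((-8) - 4) = 1/3.

1/3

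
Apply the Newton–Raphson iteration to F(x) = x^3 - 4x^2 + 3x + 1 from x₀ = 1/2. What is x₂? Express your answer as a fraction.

489/94

F'(x) = 3x^2 - 8x + 3.
F(1/2) = 13/8, F'(1/2) = -1/4, so x₁ = (1/2) - (13/8)/(-1/4) = 7.
F(7) = 169, F'(7) = 94, so x₂ = 7 - 169/94 = 489/94.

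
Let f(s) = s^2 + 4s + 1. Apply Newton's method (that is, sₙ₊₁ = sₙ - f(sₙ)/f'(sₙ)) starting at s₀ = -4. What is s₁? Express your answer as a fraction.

-15/4

f'(s) = 2s + 4.
f(-4) = 1, f'(-4) = -4, so s₁ = (-4) - 1/(-4) = -15/4.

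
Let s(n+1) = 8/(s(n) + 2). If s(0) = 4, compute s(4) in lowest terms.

s(1) = 8/(4 + 2) = 4/3.
s(2) = 8/(4/3 + 2) = 12/5.
s(3) = 8/(12/5 + 2) = 20/11.
s(4) = 8/(20/11 + 2) = 44/21.

44/21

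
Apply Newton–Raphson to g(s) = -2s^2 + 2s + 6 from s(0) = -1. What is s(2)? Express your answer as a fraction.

-43/33

g'(s) = -4s + 2.
g(-1) = 2, g'(-1) = 6, so s(1) = (-1) - 2/6 = -4/3.
g(-4/3) = -2/9, g'(-4/3) = 22/3, so s(2) = (-4/3) - (-2/9)/(22/3) = -43/33.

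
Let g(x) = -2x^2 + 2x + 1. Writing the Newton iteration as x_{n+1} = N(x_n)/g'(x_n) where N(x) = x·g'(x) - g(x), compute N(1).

g'(x) = -4x + 2.
N(x) = x·g'(x) - g(x) = x·(-4x + 2) - (-2x^2 + 2x + 1) = -2x^2 - 1.
N(1) = -3.

-3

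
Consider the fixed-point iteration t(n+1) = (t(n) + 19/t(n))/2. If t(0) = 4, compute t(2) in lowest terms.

2441/560

t(1) = (4 + 19/4)/2 = 35/8.
t(2) = (35/8 + 19/(35/8))/2 = 2441/560.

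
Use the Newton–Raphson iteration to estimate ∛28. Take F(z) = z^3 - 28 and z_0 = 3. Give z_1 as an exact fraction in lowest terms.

F'(z) = 3z^2.
F(3) = -1, F'(3) = 27, so z_1 = 3 - (-1)/27 = 82/27.

82/27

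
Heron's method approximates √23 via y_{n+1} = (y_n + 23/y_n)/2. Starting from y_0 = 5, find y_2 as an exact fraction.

1151/240

y_1 = (5 + 23/5)/2 = 24/5.
y_2 = (24/5 + 23/(24/5))/2 = 1151/240.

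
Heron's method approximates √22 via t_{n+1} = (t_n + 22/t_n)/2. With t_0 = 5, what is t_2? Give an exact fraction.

4409/940

t_1 = (5 + 22/5)/2 = 47/10.
t_2 = (47/10 + 22/(47/10))/2 = 4409/940.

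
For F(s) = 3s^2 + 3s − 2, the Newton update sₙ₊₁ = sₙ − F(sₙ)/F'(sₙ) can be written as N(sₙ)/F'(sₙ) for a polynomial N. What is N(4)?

50

F'(s) = 6s + 3.
N(s) = s·F'(s) − F(s) = s·(6s + 3) − (3s^2 + 3s − 2) = 3s^2 + 2.
N(4) = 50.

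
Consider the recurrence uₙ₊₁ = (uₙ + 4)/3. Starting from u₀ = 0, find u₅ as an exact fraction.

u₁ = (0 + 4)/3 = 4/3.
u₂ = ((4/3) + 4)/3 = 16/9.
u₃ = ((16/9) + 4)/3 = 52/27.
u₄ = ((52/27) + 4)/3 = 160/81.
u₅ = ((160/81) + 4)/3 = 484/243.

484/243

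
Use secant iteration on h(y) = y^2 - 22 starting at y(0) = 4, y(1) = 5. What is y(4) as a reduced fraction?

h(4) = -6, h(5) = 3. y(2) = 5 - 3·(5 - 4)/(3 - (-6)) = 14/3.
h(5) = 3, h(14/3) = -2/9. y(3) = (14/3) - (-2/9)·((14/3) - 5)/((-2/9) - 3) = 136/29.
h(14/3) = -2/9, h(136/29) = -6/841. y(4) = (136/29) - (-6/841)·((136/29) - (14/3))/((-6/841) - (-2/9)) = 1909/407.

1909/407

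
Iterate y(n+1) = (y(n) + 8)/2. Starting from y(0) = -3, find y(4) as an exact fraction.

117/16

y(1) = ((-3) + 8)/2 = 5/2.
y(2) = ((5/2) + 8)/2 = 21/4.
y(3) = ((21/4) + 8)/2 = 53/8.
y(4) = ((53/8) + 8)/2 = 117/16.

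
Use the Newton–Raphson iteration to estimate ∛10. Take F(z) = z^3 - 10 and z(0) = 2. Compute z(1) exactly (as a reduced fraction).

F'(z) = 3z^2.
F(2) = -2, F'(2) = 12, so z(1) = 2 - (-2)/12 = 13/6.

13/6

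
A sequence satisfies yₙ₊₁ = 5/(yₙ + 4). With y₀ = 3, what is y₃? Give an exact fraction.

165/167

y₁ = 5/(3 + 4) = 5/7.
y₂ = 5/(5/7 + 4) = 35/33.
y₃ = 5/(35/33 + 4) = 165/167.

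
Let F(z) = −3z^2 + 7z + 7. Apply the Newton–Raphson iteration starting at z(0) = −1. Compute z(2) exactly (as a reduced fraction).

F'(z) = −6z + 7.
F(−1) = −3, F'(−1) = 13, so z(1) = (−1) − (−3)/13 = −10/13.
F(−10/13) = −27/169, F'(−10/13) = 151/13, so z(2) = (−10/13) − (−27/169)/(151/13) = −1483/1963.

−1483/1963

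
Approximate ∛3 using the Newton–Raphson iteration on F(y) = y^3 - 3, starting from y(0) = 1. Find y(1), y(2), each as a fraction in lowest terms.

F'(y) = 3y^2.
F(1) = -2, F'(1) = 3, so y(1) = 1 - (-2)/3 = 5/3.
F(5/3) = 44/27, F'(5/3) = 25/3, so y(2) = (5/3) - (44/27)/(25/3) = 331/225.

y(1) = 5/3, y(2) = 331/225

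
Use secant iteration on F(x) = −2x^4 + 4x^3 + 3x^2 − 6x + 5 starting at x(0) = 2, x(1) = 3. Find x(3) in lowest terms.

9768/4471

F(2) = 5, F(3) = −40. x(2) = 3 − (−40)·(3 − 2)/((−40) − 5) = 19/9.
F(3) = −40, F(19/9) = 23704/6561. x(3) = (19/9) − (23704/6561)·((19/9) − 3)/((23704/6561) − (−40)) = 9768/4471.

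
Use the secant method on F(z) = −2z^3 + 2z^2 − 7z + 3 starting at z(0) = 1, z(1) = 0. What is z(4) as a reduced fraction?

F(1) = −4, F(0) = 3. z(2) = 0 − 3·(0 − 1)/(3 − (−4)) = 3/7.
F(0) = 3, F(3/7) = 72/343. z(3) = (3/7) − (72/343)·((3/7) − 0)/((72/343) − 3) = 147/319.
F(3/7) = 72/343, F(147/319) = 106704/32461759. z(4) = (147/319) − (106704/32461759)·((147/319) − (3/7))/((106704/32461759) − (72/343)) = 14741013/31953433.

14741013/31953433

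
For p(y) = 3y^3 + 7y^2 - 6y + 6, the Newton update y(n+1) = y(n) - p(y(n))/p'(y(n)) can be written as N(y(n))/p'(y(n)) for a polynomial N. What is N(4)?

p'(y) = 9y^2 + 14y - 6.
N(y) = y·p'(y) - p(y) = y·(9y^2 + 14y - 6) - (3y^3 + 7y^2 - 6y + 6) = 6y^3 + 7y^2 - 6.
N(4) = 490.

490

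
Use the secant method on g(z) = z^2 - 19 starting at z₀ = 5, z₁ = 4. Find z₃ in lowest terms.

g(5) = 6, g(4) = -3. z₂ = 4 - (-3)·(4 - 5)/((-3) - 6) = 13/3.
g(4) = -3, g(13/3) = -2/9. z₃ = (13/3) - (-2/9)·((13/3) - 4)/((-2/9) - (-3)) = 109/25.

109/25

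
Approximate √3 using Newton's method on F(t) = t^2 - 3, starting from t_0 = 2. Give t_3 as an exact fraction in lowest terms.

18817/10864

F'(t) = 2t.
F(2) = 1, F'(2) = 4, so t_1 = 2 - 1/4 = 7/4.
F(7/4) = 1/16, F'(7/4) = 7/2, so t_2 = (7/4) - (1/16)/(7/2) = 97/56.
F(97/56) = 1/3136, F'(97/56) = 97/28, so t_3 = (97/56) - (1/3136)/(97/28) = 18817/10864.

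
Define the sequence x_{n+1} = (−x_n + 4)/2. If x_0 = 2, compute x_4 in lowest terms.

11/8

x_1 = (−2 + 4)/2 = 1.
x_2 = (−1 + 4)/2 = 3/2.
x_3 = (−(3/2) + 4)/2 = 5/4.
x_4 = (−(5/4) + 4)/2 = 11/8.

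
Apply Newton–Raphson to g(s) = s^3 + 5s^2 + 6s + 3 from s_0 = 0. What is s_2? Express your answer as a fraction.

g'(s) = 3s^2 + 10s + 6.
g(0) = 3, g'(0) = 6, so s_1 = 0 - 3/6 = -1/2.
g(-1/2) = 9/8, g'(-1/2) = 7/4, so s_2 = (-1/2) - (9/8)/(7/4) = -8/7.

-8/7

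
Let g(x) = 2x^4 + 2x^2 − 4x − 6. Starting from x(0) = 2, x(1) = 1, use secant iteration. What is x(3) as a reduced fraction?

g(2) = 26, g(1) = −6. x(2) = 1 − (−6)·(1 − 2)/((−6) − 26) = 19/16.
g(1) = −6, g(19/16) = −129519/32768. x(3) = (19/16) − (−129519/32768)·((19/16) − 1)/((−129519/32768) − (−6)) = 34651/22363.

34651/22363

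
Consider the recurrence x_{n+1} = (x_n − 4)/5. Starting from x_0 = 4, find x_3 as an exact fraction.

−24/25

x_1 = (4 − 4)/5 = 0.
x_2 = (0 − 4)/5 = −4/5.
x_3 = ((−4/5) − 4)/5 = −24/25.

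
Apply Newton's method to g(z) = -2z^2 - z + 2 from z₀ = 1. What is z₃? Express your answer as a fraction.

g'(z) = -4z - 1.
g(1) = -1, g'(1) = -5, so z₁ = 1 - (-1)/(-5) = 4/5.
g(4/5) = -2/25, g'(4/5) = -21/5, so z₂ = (4/5) - (-2/25)/(-21/5) = 82/105.
g(82/105) = -8/11025, g'(82/105) = -433/105, so z₃ = (82/105) - (-8/11025)/(-433/105) = 35498/45465.

35498/45465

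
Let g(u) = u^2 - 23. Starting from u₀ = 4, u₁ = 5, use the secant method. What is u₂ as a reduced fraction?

43/9

g(4) = -7, g(5) = 2. u₂ = 5 - 2·(5 - 4)/(2 - (-7)) = 43/9.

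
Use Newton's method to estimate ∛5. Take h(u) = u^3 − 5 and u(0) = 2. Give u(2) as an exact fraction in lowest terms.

503/294

h'(u) = 3u^2.
h(2) = 3, h'(2) = 12, so u(1) = 2 − 3/12 = 7/4.
h(7/4) = 23/64, h'(7/4) = 147/16, so u(2) = (7/4) − (23/64)/(147/16) = 503/294.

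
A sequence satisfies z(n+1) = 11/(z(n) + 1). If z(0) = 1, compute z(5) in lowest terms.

z(1) = 11/(1 + 1) = 11/2.
z(2) = 11/(11/2 + 1) = 22/13.
z(3) = 11/(22/13 + 1) = 143/35.
z(4) = 11/(143/35 + 1) = 385/178.
z(5) = 11/(385/178 + 1) = 1958/563.

1958/563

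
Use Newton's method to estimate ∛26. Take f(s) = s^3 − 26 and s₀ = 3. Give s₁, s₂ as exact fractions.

f'(s) = 3s^2.
f(3) = 1, f'(3) = 27, so s₁ = 3 − 1/27 = 80/27.
f(80/27) = 242/19683, f'(80/27) = 6400/243, so s₂ = (80/27) − (242/19683)/(6400/243) = 767879/259200.

s₁ = 80/27, s₂ = 767879/259200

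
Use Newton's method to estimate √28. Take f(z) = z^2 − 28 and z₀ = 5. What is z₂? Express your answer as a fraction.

5609/1060

f'(z) = 2z.
f(5) = −3, f'(5) = 10, so z₁ = 5 − (−3)/10 = 53/10.
f(53/10) = 9/100, f'(53/10) = 53/5, so z₂ = (53/10) − (9/100)/(53/5) = 5609/1060.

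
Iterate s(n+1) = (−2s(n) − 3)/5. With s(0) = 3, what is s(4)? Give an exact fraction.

−213/625

s(1) = (−2·3 − 3)/5 = −9/5.
s(2) = (−2·(−9/5) − 3)/5 = 3/25.
s(3) = (−2·(3/25) − 3)/5 = −81/125.
s(4) = (−2·(−81/125) − 3)/5 = −213/625.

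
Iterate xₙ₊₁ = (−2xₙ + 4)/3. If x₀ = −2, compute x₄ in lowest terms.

20/81

x₁ = (−2·(−2) + 4)/3 = 8/3.
x₂ = (−2·(8/3) + 4)/3 = −4/9.
x₃ = (−2·(−4/9) + 4)/3 = 44/27.
x₄ = (−2·(44/27) + 4)/3 = 20/81.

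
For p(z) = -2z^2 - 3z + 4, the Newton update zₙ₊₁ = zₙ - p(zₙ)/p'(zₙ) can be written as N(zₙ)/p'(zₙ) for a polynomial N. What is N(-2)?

-12

p'(z) = -4z - 3.
N(z) = z·p'(z) - p(z) = z·(-4z - 3) - (-2z^2 - 3z + 4) = -2z^2 - 4.
N(-2) = -12.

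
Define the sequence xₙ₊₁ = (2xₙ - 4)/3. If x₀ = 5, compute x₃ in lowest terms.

x₁ = (2·5 - 4)/3 = 2.
x₂ = (2·2 - 4)/3 = 0.
x₃ = (2·0 - 4)/3 = -4/3.

-4/3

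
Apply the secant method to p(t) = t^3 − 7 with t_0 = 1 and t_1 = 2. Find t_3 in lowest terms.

p(1) = −6, p(2) = 1. t_2 = 2 − 1·(2 − 1)/(1 − (−6)) = 13/7.
p(2) = 1, p(13/7) = −204/343. t_3 = (13/7) − (−204/343)·((13/7) − 2)/((−204/343) − 1) = 1045/547.

1045/547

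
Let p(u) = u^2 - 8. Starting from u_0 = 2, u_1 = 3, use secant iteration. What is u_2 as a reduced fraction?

14/5

p(2) = -4, p(3) = 1. u_2 = 3 - 1·(3 - 2)/(1 - (-4)) = 14/5.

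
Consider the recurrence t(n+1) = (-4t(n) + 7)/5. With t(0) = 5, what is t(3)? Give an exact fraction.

t(1) = (-4·5 + 7)/5 = -13/5.
t(2) = (-4·(-13/5) + 7)/5 = 87/25.
t(3) = (-4·(87/25) + 7)/5 = -173/125.

-173/125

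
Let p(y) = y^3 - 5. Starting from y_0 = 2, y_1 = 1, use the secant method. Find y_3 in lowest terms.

443/247

p(2) = 3, p(1) = -4. y_2 = 1 - (-4)·(1 - 2)/((-4) - 3) = 11/7.
p(1) = -4, p(11/7) = -384/343. y_3 = (11/7) - (-384/343)·((11/7) - 1)/((-384/343) - (-4)) = 443/247.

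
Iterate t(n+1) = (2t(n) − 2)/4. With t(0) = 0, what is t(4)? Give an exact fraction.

−15/16

t(1) = (2·0 − 2)/4 = −1/2.
t(2) = (2·(−1/2) − 2)/4 = −3/4.
t(3) = (2·(−3/4) − 2)/4 = −7/8.
t(4) = (2·(−7/8) − 2)/4 = −15/16.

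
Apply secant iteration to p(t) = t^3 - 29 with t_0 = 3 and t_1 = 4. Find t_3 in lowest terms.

p(3) = -2, p(4) = 35. t_2 = 4 - 35·(4 - 3)/(35 - (-2)) = 113/37.
p(4) = 35, p(113/37) = -26040/50653. t_3 = (113/37) - (-26040/50653)·((113/37) - 4)/((-26040/50653) - 35) = 157673/51397.

157673/51397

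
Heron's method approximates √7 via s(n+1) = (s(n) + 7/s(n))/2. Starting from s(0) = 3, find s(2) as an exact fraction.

127/48

s(1) = (3 + 7/3)/2 = 8/3.
s(2) = (8/3 + 7/(8/3))/2 = 127/48.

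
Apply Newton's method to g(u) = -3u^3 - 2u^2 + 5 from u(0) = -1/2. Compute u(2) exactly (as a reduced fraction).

5983/475

g'(u) = -9u^2 - 4u.
g(-1/2) = 39/8, g'(-1/2) = -1/4, so u(1) = (-1/2) - (39/8)/(-1/4) = 19.
g(19) = -21294, g'(19) = -3325, so u(2) = 19 - (-21294)/(-3325) = 5983/475.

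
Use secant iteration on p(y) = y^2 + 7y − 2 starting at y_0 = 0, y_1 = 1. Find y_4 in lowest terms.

91/331

p(0) = −2, p(1) = 6. y_2 = 1 − 6·(1 − 0)/(6 − (−2)) = 1/4.
p(1) = 6, p(1/4) = −3/16. y_3 = (1/4) − (−3/16)·((1/4) − 1)/((−3/16) − 6) = 3/11.
p(1/4) = −3/16, p(3/11) = −2/121. y_4 = (3/11) − (−2/121)·((3/11) − (1/4))/((−2/121) − (−3/16)) = 91/331.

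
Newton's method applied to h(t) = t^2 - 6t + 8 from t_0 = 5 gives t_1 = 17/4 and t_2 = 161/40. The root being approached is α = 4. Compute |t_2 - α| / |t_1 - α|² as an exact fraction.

2/5

t_1 - α = 17/4 - 4 = 1/4, so |t_1 - α| = 1/4.
t_2 - α = 161/40 - 4 = 1/40, so |t_2 - α| = 1/40.
|t_1 - α|² = 1/16.
Ratio = (1/40) / (1/16) = 2/5.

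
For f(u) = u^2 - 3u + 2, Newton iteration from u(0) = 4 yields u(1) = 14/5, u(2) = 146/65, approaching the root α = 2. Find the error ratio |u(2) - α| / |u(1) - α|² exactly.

u(1) - α = 14/5 - 2 = 4/5, so |u(1) - α| = 4/5.
u(2) - α = 146/65 - 2 = 16/65, so |u(2) - α| = 16/65.
|u(1) - α|² = 16/25.
Ratio = (16/65) / (16/25) = 5/13.

5/13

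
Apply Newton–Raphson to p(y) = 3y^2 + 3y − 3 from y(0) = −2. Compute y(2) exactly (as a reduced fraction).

−34/21

p'(y) = 6y + 3.
p(−2) = 3, p'(−2) = −9, so y(1) = (−2) − 3/(−9) = −5/3.
p(−5/3) = 1/3, p'(−5/3) = −7, so y(2) = (−5/3) − (1/3)/(−7) = −34/21.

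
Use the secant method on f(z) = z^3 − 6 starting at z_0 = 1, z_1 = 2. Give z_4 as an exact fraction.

f(1) = −5, f(2) = 2. z_2 = 2 − 2·(2 − 1)/(2 − (−5)) = 12/7.
f(2) = 2, f(12/7) = −330/343. z_3 = (12/7) − (−330/343)·((12/7) − 2)/((−330/343) − 2) = 459/254.
f(12/7) = −330/343, f(459/254) = −1619805/16387064. z_4 = (459/254) − (−1619805/16387064)·((459/254) − (12/7))/((−1619805/16387064) − (−330/343)) = 17817764/9802299.

17817764/9802299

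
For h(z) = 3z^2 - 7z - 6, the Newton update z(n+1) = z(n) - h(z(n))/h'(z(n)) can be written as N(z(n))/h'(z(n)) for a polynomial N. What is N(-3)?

33

h'(z) = 6z - 7.
N(z) = z·h'(z) - h(z) = z·(6z - 7) - (3z^2 - 7z - 6) = 3z^2 + 6.
N(-3) = 33.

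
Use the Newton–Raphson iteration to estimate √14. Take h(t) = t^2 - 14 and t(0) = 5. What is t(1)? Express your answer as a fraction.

h'(t) = 2t.
h(5) = 11, h'(5) = 10, so t(1) = 5 - 11/10 = 39/10.

39/10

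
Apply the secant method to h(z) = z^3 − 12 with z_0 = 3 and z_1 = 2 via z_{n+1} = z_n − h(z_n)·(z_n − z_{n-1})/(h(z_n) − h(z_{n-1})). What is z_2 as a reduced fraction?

42/19

h(3) = 15, h(2) = −4. z_2 = 2 − (−4)·(2 − 3)/((−4) − 15) = 42/19.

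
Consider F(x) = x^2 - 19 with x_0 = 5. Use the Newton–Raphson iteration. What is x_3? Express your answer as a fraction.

F'(x) = 2x.
F(5) = 6, F'(5) = 10, so x_1 = 5 - 6/10 = 22/5.
F(22/5) = 9/25, F'(22/5) = 44/5, so x_2 = (22/5) - (9/25)/(44/5) = 959/220.
F(959/220) = 81/48400, F'(959/220) = 959/110, so x_3 = (959/220) - (81/48400)/(959/110) = 1839281/421960.

1839281/421960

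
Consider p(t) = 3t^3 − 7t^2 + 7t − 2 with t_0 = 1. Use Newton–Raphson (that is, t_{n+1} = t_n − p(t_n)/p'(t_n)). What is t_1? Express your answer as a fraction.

p'(t) = 9t^2 − 14t + 7.
p(1) = 1, p'(1) = 2, so t_1 = 1 − 1/2 = 1/2.

1/2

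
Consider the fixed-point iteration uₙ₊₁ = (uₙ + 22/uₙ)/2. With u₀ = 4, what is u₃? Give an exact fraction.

u₁ = (4 + 22/4)/2 = 19/4.
u₂ = (19/4 + 22/(19/4))/2 = 713/152.
u₃ = (713/152 + 22/(713/152))/2 = 1016657/216752.

1016657/216752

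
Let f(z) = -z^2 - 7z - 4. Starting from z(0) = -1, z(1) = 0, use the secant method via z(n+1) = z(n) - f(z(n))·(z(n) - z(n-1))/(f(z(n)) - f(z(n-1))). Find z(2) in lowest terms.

f(-1) = 2, f(0) = -4. z(2) = 0 - (-4)·(0 - (-1))/((-4) - 2) = -2/3.

-2/3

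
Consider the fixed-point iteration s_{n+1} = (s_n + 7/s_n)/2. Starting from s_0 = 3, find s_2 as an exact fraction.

s_1 = (3 + 7/3)/2 = 8/3.
s_2 = (8/3 + 7/(8/3))/2 = 127/48.

127/48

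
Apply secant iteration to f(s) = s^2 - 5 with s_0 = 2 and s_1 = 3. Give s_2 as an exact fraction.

f(2) = -1, f(3) = 4. s_2 = 3 - 4·(3 - 2)/(4 - (-1)) = 11/5.

11/5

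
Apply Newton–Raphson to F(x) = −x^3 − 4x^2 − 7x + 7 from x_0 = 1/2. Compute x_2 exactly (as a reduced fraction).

F'(x) = −3x^2 − 8x − 7.
F(1/2) = 19/8, F'(1/2) = −47/4, so x_1 = (1/2) − (19/8)/(−47/4) = 33/47.
F(33/47) = −24187/103823, F'(33/47) = −31138/2209, so x_2 = (33/47) − (−24187/103823)/(−31138/2209) = 1003367/1463486.

1003367/1463486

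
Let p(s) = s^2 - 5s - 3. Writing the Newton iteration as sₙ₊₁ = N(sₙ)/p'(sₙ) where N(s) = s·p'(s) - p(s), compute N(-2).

7

p'(s) = 2s - 5.
N(s) = s·p'(s) - p(s) = s·(2s - 5) - (s^2 - 5s - 3) = s^2 + 3.
N(-2) = 7.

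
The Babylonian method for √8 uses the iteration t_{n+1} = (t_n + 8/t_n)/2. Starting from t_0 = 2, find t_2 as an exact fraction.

t_1 = (2 + 8/2)/2 = 3.
t_2 = (3 + 8/3)/2 = 17/6.

17/6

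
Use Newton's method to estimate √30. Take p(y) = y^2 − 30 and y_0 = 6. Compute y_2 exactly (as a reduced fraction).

241/44

p'(y) = 2y.
p(6) = 6, p'(6) = 12, so y_1 = 6 − 6/12 = 11/2.
p(11/2) = 1/4, p'(11/2) = 11, so y_2 = (11/2) − (1/4)/11 = 241/44.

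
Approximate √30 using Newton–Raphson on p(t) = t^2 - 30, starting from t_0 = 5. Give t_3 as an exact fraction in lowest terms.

116161/21208

p'(t) = 2t.
p(5) = -5, p'(5) = 10, so t_1 = 5 - (-5)/10 = 11/2.
p(11/2) = 1/4, p'(11/2) = 11, so t_2 = (11/2) - (1/4)/11 = 241/44.
p(241/44) = 1/1936, p'(241/44) = 241/22, so t_3 = (241/44) - (1/1936)/(241/22) = 116161/21208.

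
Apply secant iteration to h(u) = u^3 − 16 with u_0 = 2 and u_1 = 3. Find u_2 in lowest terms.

46/19

h(2) = −8, h(3) = 11. u_2 = 3 − 11·(3 − 2)/(11 − (−8)) = 46/19.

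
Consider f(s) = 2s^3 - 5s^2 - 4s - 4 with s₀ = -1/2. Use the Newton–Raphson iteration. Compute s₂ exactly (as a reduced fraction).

-1433/4070

f'(s) = 6s^2 - 10s - 4.
f(-1/2) = -7/2, f'(-1/2) = 5/2, so s₁ = (-1/2) - (-7/2)/(5/2) = 9/10.
f(9/10) = -1274/125, f'(9/10) = -407/50, so s₂ = (9/10) - (-1274/125)/(-407/50) = -1433/4070.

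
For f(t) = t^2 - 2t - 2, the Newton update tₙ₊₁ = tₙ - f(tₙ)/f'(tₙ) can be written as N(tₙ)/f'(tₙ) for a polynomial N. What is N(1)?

3

f'(t) = 2t - 2.
N(t) = t·f'(t) - f(t) = t·(2t - 2) - (t^2 - 2t - 2) = t^2 + 2.
N(1) = 3.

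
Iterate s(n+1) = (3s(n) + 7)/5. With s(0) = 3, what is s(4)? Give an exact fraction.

s(1) = (3·3 + 7)/5 = 16/5.
s(2) = (3·(16/5) + 7)/5 = 83/25.
s(3) = (3·(83/25) + 7)/5 = 424/125.
s(4) = (3·(424/125) + 7)/5 = 2147/625.

2147/625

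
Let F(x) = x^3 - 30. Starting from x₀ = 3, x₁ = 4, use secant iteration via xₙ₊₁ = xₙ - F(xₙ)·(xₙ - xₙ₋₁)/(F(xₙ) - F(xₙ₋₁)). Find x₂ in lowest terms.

114/37

F(3) = -3, F(4) = 34. x₂ = 4 - 34·(4 - 3)/(34 - (-3)) = 114/37.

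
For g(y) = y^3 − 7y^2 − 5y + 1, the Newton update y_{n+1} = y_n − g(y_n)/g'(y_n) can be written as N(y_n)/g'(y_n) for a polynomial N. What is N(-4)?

−241

g'(y) = 3y^2 − 14y − 5.
N(y) = y·g'(y) − g(y) = y·(3y^2 − 14y − 5) − (y^3 − 7y^2 − 5y + 1) = 2y^3 − 7y^2 − 1.
N(-4) = −241.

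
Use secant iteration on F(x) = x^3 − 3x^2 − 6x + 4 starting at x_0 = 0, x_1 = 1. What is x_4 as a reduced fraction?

F(0) = 4, F(1) = −4. x_2 = 1 − (−4)·(1 − 0)/((−4) − 4) = 1/2.
F(1) = −4, F(1/2) = 3/8. x_3 = (1/2) − (3/8)·((1/2) − 1)/((3/8) − (−4)) = 19/35.
F(1/2) = 3/8, F(19/35) = 804/42875. x_4 = (19/35) − (804/42875)·((19/35) − (1/2))/((804/42875) − (3/8)) = 7401/13577.

7401/13577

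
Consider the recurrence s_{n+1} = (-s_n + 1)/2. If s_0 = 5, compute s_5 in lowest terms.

3/16

s_1 = (-5 + 1)/2 = -2.
s_2 = (-(-2) + 1)/2 = 3/2.
s_3 = (-(3/2) + 1)/2 = -1/4.
s_4 = (-(-1/4) + 1)/2 = 5/8.
s_5 = (-(5/8) + 1)/2 = 3/16.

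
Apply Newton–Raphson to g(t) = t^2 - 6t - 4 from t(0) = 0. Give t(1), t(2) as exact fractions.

t(1) = -2/3, t(2) = -20/33

g'(t) = 2t - 6.
g(0) = -4, g'(0) = -6, so t(1) = 0 - (-4)/(-6) = -2/3.
g(-2/3) = 4/9, g'(-2/3) = -22/3, so t(2) = (-2/3) - (4/9)/(-22/3) = -20/33.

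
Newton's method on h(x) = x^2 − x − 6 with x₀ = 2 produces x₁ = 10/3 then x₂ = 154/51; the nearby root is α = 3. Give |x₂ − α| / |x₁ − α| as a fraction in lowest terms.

1/17

x₁ − α = 10/3 − 3 = 1/3, so |x₁ − α| = 1/3.
x₂ − α = 154/51 − 3 = 1/51, so |x₂ − α| = 1/51.
Ratio = (1/51) / (1/3) = 1/17.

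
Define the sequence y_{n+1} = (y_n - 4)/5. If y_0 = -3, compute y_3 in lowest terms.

y_1 = ((-3) - 4)/5 = -7/5.
y_2 = ((-7/5) - 4)/5 = -27/25.
y_3 = ((-27/25) - 4)/5 = -127/125.

-127/125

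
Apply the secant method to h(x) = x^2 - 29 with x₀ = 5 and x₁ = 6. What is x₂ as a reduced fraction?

h(5) = -4, h(6) = 7. x₂ = 6 - 7·(6 - 5)/(7 - (-4)) = 59/11.

59/11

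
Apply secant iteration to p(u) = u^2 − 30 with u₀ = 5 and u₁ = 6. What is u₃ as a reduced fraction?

p(5) = −5, p(6) = 6. u₂ = 6 − 6·(6 − 5)/(6 − (−5)) = 60/11.
p(6) = 6, p(60/11) = −30/121. u₃ = (60/11) − (−30/121)·((60/11) − 6)/((−30/121) − 6) = 115/21.

115/21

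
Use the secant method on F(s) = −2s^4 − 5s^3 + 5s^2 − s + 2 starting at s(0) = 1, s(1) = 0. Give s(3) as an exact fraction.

F(1) = −1, F(0) = 2. s(2) = 0 − 2·(0 − 1)/(2 − (−1)) = 2/3.
F(0) = 2, F(2/3) = 136/81. s(3) = (2/3) − (136/81)·((2/3) − 0)/((136/81) − 2) = 54/13.

54/13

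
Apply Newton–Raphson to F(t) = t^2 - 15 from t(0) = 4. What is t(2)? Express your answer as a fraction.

F'(t) = 2t.
F(4) = 1, F'(4) = 8, so t(1) = 4 - 1/8 = 31/8.
F(31/8) = 1/64, F'(31/8) = 31/4, so t(2) = (31/8) - (1/64)/(31/4) = 1921/496.

1921/496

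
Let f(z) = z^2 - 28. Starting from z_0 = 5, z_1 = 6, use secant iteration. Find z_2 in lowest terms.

f(5) = -3, f(6) = 8. z_2 = 6 - 8·(6 - 5)/(8 - (-3)) = 58/11.

58/11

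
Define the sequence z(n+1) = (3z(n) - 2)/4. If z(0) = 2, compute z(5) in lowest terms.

z(1) = (3·2 - 2)/4 = 1.
z(2) = (3·1 - 2)/4 = 1/4.
z(3) = (3·(1/4) - 2)/4 = -5/16.
z(4) = (3·(-5/16) - 2)/4 = -47/64.
z(5) = (3·(-47/64) - 2)/4 = -269/256.

-269/256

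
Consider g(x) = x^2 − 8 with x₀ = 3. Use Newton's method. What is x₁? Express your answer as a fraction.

g'(x) = 2x.
g(3) = 1, g'(3) = 6, so x₁ = 3 − 1/6 = 17/6.

17/6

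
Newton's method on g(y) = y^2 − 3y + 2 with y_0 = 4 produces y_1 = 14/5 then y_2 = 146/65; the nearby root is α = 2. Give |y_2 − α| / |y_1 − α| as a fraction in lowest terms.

4/13

y_1 − α = 14/5 − 2 = 4/5, so |y_1 − α| = 4/5.
y_2 − α = 146/65 − 2 = 16/65, so |y_2 − α| = 16/65.
Ratio = (16/65) / (4/5) = 4/13.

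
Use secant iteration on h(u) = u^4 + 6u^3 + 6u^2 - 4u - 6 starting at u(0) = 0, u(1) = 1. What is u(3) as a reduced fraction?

488/569

h(0) = -6, h(1) = 3. u(2) = 1 - 3·(1 - 0)/(3 - (-6)) = 2/3.
h(1) = 3, h(2/3) = -326/81. u(3) = (2/3) - (-326/81)·((2/3) - 1)/((-326/81) - 3) = 488/569.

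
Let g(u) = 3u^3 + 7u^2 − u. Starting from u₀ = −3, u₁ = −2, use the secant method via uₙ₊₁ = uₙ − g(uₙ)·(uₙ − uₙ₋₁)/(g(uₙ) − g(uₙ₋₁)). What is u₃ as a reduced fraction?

g(−3) = −15, g(−2) = 6. u₂ = (−2) − 6·((−2) − (−3))/(6 − (−15)) = −16/7.
g(−2) = 6, g(−16/7) = 1040/343. u₃ = (−16/7) − (1040/343)·((−16/7) − (−2))/((1040/343) − 6) = −1312/509.

−1312/509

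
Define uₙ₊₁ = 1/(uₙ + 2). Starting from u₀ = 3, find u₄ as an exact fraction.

u₁ = 1/(3 + 2) = 1/5.
u₂ = 1/(1/5 + 2) = 5/11.
u₃ = 1/(5/11 + 2) = 11/27.
u₄ = 1/(11/27 + 2) = 27/65.

27/65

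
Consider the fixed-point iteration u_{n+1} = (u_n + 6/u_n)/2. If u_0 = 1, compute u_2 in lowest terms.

u_1 = (1 + 6/1)/2 = 7/2.
u_2 = (7/2 + 6/(7/2))/2 = 73/28.

73/28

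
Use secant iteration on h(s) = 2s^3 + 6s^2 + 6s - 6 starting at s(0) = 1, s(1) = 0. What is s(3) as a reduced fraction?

49/73

h(1) = 8, h(0) = -6. s(2) = 0 - (-6)·(0 - 1)/((-6) - 8) = 3/7.
h(0) = -6, h(3/7) = -744/343. s(3) = (3/7) - (-744/343)·((3/7) - 0)/((-744/343) - (-6)) = 49/73.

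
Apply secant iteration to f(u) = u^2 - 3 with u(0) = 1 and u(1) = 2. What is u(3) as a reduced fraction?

19/11

f(1) = -2, f(2) = 1. u(2) = 2 - 1·(2 - 1)/(1 - (-2)) = 5/3.
f(2) = 1, f(5/3) = -2/9. u(3) = (5/3) - (-2/9)·((5/3) - 2)/((-2/9) - 1) = 19/11.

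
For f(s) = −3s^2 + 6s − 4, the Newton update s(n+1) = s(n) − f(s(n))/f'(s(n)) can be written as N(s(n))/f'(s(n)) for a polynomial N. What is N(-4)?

f'(s) = −6s + 6.
N(s) = s·f'(s) − f(s) = s·(−6s + 6) − (−3s^2 + 6s − 4) = −3s^2 + 4.
N(-4) = −44.

−44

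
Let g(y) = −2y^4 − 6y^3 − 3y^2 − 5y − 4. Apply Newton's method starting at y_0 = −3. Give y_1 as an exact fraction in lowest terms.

g'(y) = −8y^3 − 18y^2 − 6y − 5.
g(−3) = −16, g'(−3) = 67, so y_1 = (−3) − (−16)/67 = −185/67.

−185/67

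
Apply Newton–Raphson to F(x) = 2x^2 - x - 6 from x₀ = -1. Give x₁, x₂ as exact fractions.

F'(x) = 4x - 1.
F(-1) = -3, F'(-1) = -5, so x₁ = (-1) - (-3)/(-5) = -8/5.
F(-8/5) = 18/25, F'(-8/5) = -37/5, so x₂ = (-8/5) - (18/25)/(-37/5) = -278/185.

x₁ = -8/5, x₂ = -278/185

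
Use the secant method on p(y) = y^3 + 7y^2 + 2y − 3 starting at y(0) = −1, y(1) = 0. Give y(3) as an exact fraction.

−48/43

p(−1) = 1, p(0) = −3. y(2) = 0 − (−3)·(0 − (−1))/((−3) − 1) = −3/4.
p(0) = −3, p(−3/4) = −63/64. y(3) = (−3/4) − (−63/64)·((−3/4) − 0)/((−63/64) − (−3)) = −48/43.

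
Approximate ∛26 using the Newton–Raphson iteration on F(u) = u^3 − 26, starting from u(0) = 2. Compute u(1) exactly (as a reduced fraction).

7/2

F'(u) = 3u^2.
F(2) = −18, F'(2) = 12, so u(1) = 2 − (−18)/12 = 7/2.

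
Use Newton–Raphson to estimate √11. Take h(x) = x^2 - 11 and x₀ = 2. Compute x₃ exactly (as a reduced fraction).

319201/96240

h'(x) = 2x.
h(2) = -7, h'(2) = 4, so x₁ = 2 - (-7)/4 = 15/4.
h(15/4) = 49/16, h'(15/4) = 15/2, so x₂ = (15/4) - (49/16)/(15/2) = 401/120.
h(401/120) = 2401/14400, h'(401/120) = 401/60, so x₃ = (401/120) - (2401/14400)/(401/60) = 319201/96240.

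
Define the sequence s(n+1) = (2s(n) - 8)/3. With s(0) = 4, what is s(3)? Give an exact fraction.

-40/9

s(1) = (2·4 - 8)/3 = 0.
s(2) = (2·0 - 8)/3 = -8/3.
s(3) = (2·(-8/3) - 8)/3 = -40/9.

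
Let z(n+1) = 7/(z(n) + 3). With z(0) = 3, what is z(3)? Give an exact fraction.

z(1) = 7/(3 + 3) = 7/6.
z(2) = 7/(7/6 + 3) = 42/25.
z(3) = 7/(42/25 + 3) = 175/117.

175/117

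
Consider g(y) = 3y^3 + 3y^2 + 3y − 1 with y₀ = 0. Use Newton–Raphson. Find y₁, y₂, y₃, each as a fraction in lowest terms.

y₁ = 1/3, y₂ = 7/27, y₃ = 4285/16929

g'(y) = 9y^2 + 6y + 3.
g(0) = −1, g'(0) = 3, so y₁ = 0 − (−1)/3 = 1/3.
g(1/3) = 4/9, g'(1/3) = 6, so y₂ = (1/3) − (4/9)/6 = 7/27.
g(7/27) = 208/6561, g'(7/27) = 418/81, so y₃ = (7/27) − (208/6561)/(418/81) = 4285/16929.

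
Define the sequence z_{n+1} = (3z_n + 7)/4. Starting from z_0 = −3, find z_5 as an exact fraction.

2369/512

z_1 = (3·(−3) + 7)/4 = −1/2.
z_2 = (3·(−1/2) + 7)/4 = 11/8.
z_3 = (3·(11/8) + 7)/4 = 89/32.
z_4 = (3·(89/32) + 7)/4 = 491/128.
z_5 = (3·(491/128) + 7)/4 = 2369/512.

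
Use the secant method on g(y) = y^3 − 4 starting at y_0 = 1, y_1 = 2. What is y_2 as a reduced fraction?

g(1) = −3, g(2) = 4. y_2 = 2 − 4·(2 − 1)/(4 − (−3)) = 10/7.

10/7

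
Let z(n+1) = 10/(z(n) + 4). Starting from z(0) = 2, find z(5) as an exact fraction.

z(1) = 10/(2 + 4) = 5/3.
z(2) = 10/(5/3 + 4) = 30/17.
z(3) = 10/(30/17 + 4) = 85/49.
z(4) = 10/(85/49 + 4) = 490/281.
z(5) = 10/(490/281 + 4) = 1405/807.

1405/807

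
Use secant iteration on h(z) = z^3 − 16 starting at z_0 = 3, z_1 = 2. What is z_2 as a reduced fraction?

h(3) = 11, h(2) = −8. z_2 = 2 − (−8)·(2 − 3)/((−8) − 11) = 46/19.

46/19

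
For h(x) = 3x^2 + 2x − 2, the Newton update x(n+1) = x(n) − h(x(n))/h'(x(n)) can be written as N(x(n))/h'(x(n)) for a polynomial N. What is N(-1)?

5

h'(x) = 6x + 2.
N(x) = x·h'(x) − h(x) = x·(6x + 2) − (3x^2 + 2x − 2) = 3x^2 + 2.
N(-1) = 5.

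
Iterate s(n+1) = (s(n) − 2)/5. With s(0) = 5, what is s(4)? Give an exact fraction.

s(1) = (5 − 2)/5 = 3/5.
s(2) = ((3/5) − 2)/5 = −7/25.
s(3) = ((−7/25) − 2)/5 = −57/125.
s(4) = ((−57/125) − 2)/5 = −307/625.

−307/625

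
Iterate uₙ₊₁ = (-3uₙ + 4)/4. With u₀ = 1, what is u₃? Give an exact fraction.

25/64

u₁ = (-3·1 + 4)/4 = 1/4.
u₂ = (-3·(1/4) + 4)/4 = 13/16.
u₃ = (-3·(13/16) + 4)/4 = 25/64.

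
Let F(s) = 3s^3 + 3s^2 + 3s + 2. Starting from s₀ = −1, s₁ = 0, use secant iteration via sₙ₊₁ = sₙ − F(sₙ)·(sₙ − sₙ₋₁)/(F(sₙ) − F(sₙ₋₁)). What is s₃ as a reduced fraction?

F(−1) = −1, F(0) = 2. s₂ = 0 − 2·(0 − (−1))/(2 − (−1)) = −2/3.
F(0) = 2, F(−2/3) = 4/9. s₃ = (−2/3) − (4/9)·((−2/3) − 0)/((4/9) − 2) = −6/7.

−6/7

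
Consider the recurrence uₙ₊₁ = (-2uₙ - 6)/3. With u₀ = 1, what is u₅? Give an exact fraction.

-362/243

u₁ = (-2·1 - 6)/3 = -8/3.
u₂ = (-2·(-8/3) - 6)/3 = -2/9.
u₃ = (-2·(-2/9) - 6)/3 = -50/27.
u₄ = (-2·(-50/27) - 6)/3 = -62/81.
u₅ = (-2·(-62/81) - 6)/3 = -362/243.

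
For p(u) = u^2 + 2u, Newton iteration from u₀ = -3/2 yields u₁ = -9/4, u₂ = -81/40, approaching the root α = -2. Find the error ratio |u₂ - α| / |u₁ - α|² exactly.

2/5

u₁ - α = -9/4 - (-2) = -9/4 + 2 = -1/4, so |u₁ - α| = 1/4.
u₂ - α = -81/40 - (-2) = -81/40 + 2 = -1/40, so |u₂ - α| = 1/40.
|u₁ - α|² = 1/16.
Ratio = (1/40) / (1/16) = 2/5.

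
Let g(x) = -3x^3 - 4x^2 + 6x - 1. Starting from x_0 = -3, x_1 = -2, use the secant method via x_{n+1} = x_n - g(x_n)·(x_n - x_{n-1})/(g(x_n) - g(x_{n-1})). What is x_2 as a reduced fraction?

-67/31

g(-3) = 26, g(-2) = -5. x_2 = (-2) - (-5)·((-2) - (-3))/((-5) - 26) = -67/31.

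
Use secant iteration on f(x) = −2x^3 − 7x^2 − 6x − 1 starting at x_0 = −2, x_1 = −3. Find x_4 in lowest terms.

−53174721/23031271

f(−2) = −1, f(−3) = 8. x_2 = (−3) − 8·((−3) − (−2))/(8 − (−1)) = −19/9.
f(−3) = 8, f(−19/9) = −520/729. x_3 = (−19/9) − (−520/729)·((−19/9) − (−3))/((−520/729) − 8) = −867/397.
f(−19/9) = −520/729, f(−867/397) = −28203760/62570773. x_4 = (−867/397) − (−28203760/62570773)·((−867/397) − (−19/9))/((−28203760/62570773) − (−520/729)) = −53174721/23031271.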